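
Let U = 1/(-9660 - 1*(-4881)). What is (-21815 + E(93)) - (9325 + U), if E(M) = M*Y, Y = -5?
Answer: -151040294/4779 ≈ -31605.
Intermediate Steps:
U = -1/4779 (U = 1/(-9660 + 4881) = 1/(-4779) = -1/4779 ≈ -0.00020925)
E(M) = -5*M (E(M) = M*(-5) = -5*M)
(-21815 + E(93)) - (9325 + U) = (-21815 - 5*93) - (9325 - 1/4779) = (-21815 - 465) - 1*44564174/4779 = -22280 - 44564174/4779 = -151040294/4779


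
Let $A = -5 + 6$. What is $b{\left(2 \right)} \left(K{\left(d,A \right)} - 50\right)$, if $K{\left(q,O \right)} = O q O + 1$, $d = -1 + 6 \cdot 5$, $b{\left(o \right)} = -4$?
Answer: $80$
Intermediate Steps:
$A = 1$
$d = 29$ ($d = -1 + 30 = 29$)
$K{\left(q,O \right)} = 1 + q O^{2}$ ($K{\left(q,O \right)} = q O^{2} + 1 = 1 + q O^{2}$)
$b{\left(2 \right)} \left(K{\left(d,A \right)} - 50\right) = - 4 \left(\left(1 + 29 \cdot 1^{2}\right) - 50\right) = - 4 \left(\left(1 + 29 \cdot 1\right) - 50\right) = - 4 \left(\left(1 + 29\right) - 50\right) = - 4 \left(30 - 50\right) = \left(-4\right) \left(-20\right) = 80$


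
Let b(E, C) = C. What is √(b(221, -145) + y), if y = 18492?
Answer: √18347 ≈ 135.45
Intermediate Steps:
√(b(221, -145) + y) = √(-145 + 18492) = √18347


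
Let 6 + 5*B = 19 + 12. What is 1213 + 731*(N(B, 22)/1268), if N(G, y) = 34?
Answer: 781469/634 ≈ 1232.6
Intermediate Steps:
B = 5 (B = -6/5 + (19 + 12)/5 = -6/5 + (⅕)*31 = -6/5 + 31/5 = 5)
1213 + 731*(N(B, 22)/1268) = 1213 + 731*(34/1268) = 1213 + 731*(34*(1/1268)) = 1213 + 731*(17/634) = 1213 + 12427/634 = 781469/634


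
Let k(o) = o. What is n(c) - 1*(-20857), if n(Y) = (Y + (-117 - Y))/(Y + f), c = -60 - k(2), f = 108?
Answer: 959305/46 ≈ 20854.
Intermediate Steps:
c = -62 (c = -60 - 1*2 = -60 - 2 = -62)
n(Y) = -117/(108 + Y) (n(Y) = (Y + (-117 - Y))/(Y + 108) = -117/(108 + Y))
n(c) - 1*(-20857) = -117/(108 - 62) - 1*(-20857) = -117/46 + 20857 = 959305/46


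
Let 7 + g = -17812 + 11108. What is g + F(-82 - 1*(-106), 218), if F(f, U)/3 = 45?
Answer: -6576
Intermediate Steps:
F(f, U) = 135 (F(f, U) = 3*45 = 135)
g = -6711 (g = -7 + (-17812 + 11108) = -7 - 6704 = -6711)
g + F(-82 - 1*(-106), 218) = -6711 + 135 = -6576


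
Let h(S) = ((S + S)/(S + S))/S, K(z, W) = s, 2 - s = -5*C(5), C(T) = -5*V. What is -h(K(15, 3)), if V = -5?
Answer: -1/127 ≈ -0.0078740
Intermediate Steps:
C(T) = 25 (C(T) = -5*(-5) = 25)
s = 127 (s = 2 - (-5)*25 = 2 - 1*(-125) = 2 + 125 = 127)
K(z, W) = 127
h(S) = 1/S (h(S) = ((2*S)/((2*S)))/S = ((2*S)*(1/(2*S)))/S = 1/S)
-h(K(15, 3)) = -1/127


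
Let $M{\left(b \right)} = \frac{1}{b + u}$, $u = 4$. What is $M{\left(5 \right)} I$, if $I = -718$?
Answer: $- \frac{718}{9} \approx -79.778$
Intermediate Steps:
$M{\left(b \right)} = \frac{1}{4 + b}$ ($M{\left(b \right)} = \frac{1}{b + 4} = \frac{1}{4 + b}$)
$M{\left(5 \right)} I = \frac{1}{4 + 5} \left(-718\right) = \frac{1}{9} \left(-718\right) = - \frac{718}{9}$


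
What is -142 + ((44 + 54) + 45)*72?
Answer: 10154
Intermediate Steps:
-142 + ((44 + 54) + 45)*72 = -142 + (98 + 45)*72 = -142 + 143*72 = -142 + 10296 = 10154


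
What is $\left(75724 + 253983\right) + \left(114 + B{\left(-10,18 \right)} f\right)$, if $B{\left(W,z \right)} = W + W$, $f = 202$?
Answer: $325781$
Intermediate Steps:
$B{\left(W,z \right)} = 2 W$
$\left(75724 + 253983\right) + \left(114 + B{\left(-10,18 \right)} f\right) = \left(75724 + 253983\right) + \left(114 + 2 \left(-10\right) 202\right) = 329707 + \left(114 - 4040\right) = 329707 - 3926 = 325781$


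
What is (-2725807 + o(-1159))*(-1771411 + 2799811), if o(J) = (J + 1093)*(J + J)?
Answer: -2645887059600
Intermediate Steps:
o(J) = 2*J*(1093 + J) (o(J) = (1093 + J)*(2*J) = 2*J*(1093 + J))
(-2725807 + o(-1159))*(-1771411 + 2799811) = (-2725807 + 2*(-1159)*(1093 - 1159))*(-1771411 + 2799811) = (-2725807 + 2*(-1159)*(-66))*1028400 = (-2725807 + 152988)*1028400 = -2572819*1028400 = -2645887059600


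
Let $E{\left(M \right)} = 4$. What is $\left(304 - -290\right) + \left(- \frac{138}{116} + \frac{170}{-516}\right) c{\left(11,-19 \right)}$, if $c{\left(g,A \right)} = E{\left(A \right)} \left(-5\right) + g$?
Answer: $\frac{757767}{1247} \approx 607.67$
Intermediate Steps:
$c{\left(g,A \right)} = -20 + g$ ($c{\left(g,A \right)} = 4 \left(-5\right) + g = -20 + g$)
$\left(304 - -290\right) + \left(- \frac{138}{116} + \frac{170}{-516}\right) c{\left(11,-19 \right)} = \left(304 - -290\right) + \left(- \frac{138}{116} + \frac{170}{-516}\right) \left(-20 + 11\right) = \left(304 + 290\right) + \left(\left(-138\right) \frac{1}{116} + 170 \left(- \frac{1}{516}\right)\right) \left(-9\right) = 594 + \left(- \frac{69}{58} - \frac{85}{258}\right) \left(-9\right) = 594 - - \frac{17049}{1247} = 594 + \frac{17049}{1247} = \frac{757767}{1247}$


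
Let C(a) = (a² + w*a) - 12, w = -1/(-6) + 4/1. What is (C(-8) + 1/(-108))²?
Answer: 4060225/11664 ≈ 348.10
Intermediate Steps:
w = 25/6 (w = -1*(-⅙) + 4*1 = ⅙ + 4 = 25/6 ≈ 4.1667)
C(a) = -12 + a² + 25*a/6 (C(a) = (a² + 25*a/6) - 12 = -12 + a² + 25*a/6)
(C(-8) + 1/(-108))² = ((-12 + (-8)² + (25/6)*(-8)) + 1/(-108))² = ((-12 + 64 - 100/3) - 1/108)² = (56/3 - 1/108)² = (2015/108)² = 4060225/11664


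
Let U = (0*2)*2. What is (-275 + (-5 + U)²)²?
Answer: 62500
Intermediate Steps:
U = 0 (U = 0*2 = 0)
(-275 + (-5 + U)²)² = (-275 + (-5 + 0)²)² = (-275 + (-5)²)² = (-275 + 25)² = (-250)² = 62500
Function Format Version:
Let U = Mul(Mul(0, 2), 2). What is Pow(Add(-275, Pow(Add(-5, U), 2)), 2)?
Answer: 62500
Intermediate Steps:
U = 0 (U = Mul(0, 2) = 0)
Pow(Add(-275, Pow(Add(-5, U), 2)), 2) = Pow(Add(-275, Pow(Add(-5, 0), 2)), 2) = Pow(Add(-275, Pow(-5, 2)), 2) = Pow(Add(-275, 25), 2) = Pow(-250, 2) = 62500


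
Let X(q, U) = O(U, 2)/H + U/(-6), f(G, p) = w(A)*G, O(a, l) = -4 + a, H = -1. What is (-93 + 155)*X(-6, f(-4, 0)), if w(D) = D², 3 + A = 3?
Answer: 248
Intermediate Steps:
A = 0 (A = -3 + 3 = 0)
f(G, p) = 0 (f(G, p) = 0²*G = 0*G = 0)
X(q, U) = 4 - 7*U/6 (X(q, U) = (-4 + U)/(-1) + U/(-6) = (-4 + U)*(-1) + U*(-⅙) = (4 - U) - U/6 = 4 - 7*U/6)
(-93 + 155)*X(-6, f(-4, 0)) = (-93 + 155)*(4 - 7/6*0) = 62*(4 + 0) = 62*4 = 248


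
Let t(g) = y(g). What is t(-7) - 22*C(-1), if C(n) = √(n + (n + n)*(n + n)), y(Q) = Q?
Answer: -7 - 22*√3 ≈ -45.105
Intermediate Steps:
t(g) = g
C(n) = √(n + 4*n²) (C(n) = √(n + (2*n)*(2*n)) = √(n + 4*n²))
t(-7) - 22*C(-1) = -7 - 22*√3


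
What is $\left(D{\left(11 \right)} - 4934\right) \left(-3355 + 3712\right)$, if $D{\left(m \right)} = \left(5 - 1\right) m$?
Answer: $-1745730$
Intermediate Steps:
$D{\left(m \right)} = 4 m$
$\left(D{\left(11 \right)} - 4934\right) \left(-3355 + 3712\right) = \left(4 \cdot 11 - 4934\right) \left(-3355 + 3712\right) = \left(44 - 4934\right) 357 = \left(-4890\right) 357 = -1745730$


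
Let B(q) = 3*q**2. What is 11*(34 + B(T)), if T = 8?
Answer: 2486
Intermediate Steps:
11*(34 + B(T)) = 11*(34 + 3*8**2) = 11*(34 + 3*64) = 11*(34 + 192) = 11*226 = 2486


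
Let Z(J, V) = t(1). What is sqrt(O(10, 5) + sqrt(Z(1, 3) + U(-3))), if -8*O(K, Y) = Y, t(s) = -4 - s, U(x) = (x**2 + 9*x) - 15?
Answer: sqrt(-10 + 16*I*sqrt(38))/4 ≈ 1.669 + 1.8468*I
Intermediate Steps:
U(x) = -15 + x**2 + 9*x
Z(J, V) = -5 (Z(J, V) = -4 - 1*1 = -4 - 1 = -5)
O(K, Y) = -Y/8
sqrt(O(10, 5) + sqrt(Z(1, 3) + U(-3))) = sqrt(-1/8*5 + sqrt(-5 + (-15 + (-3)**2 + 9*(-3)))) = sqrt(-5/8 + sqrt(-5 + (-15 + 9 - 27))) = sqrt(-5/8 + sqrt(-5 - 33)) = sqrt(-5/8 + sqrt(-38)) = sqrt(-5/8 + I*sqrt(38))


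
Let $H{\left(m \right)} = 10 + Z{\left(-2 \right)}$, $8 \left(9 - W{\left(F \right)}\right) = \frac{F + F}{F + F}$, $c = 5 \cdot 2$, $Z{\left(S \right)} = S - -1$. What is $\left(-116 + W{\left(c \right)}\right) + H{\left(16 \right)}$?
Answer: $- \frac{785}{8} \approx -98.125$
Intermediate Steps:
$Z{\left(S \right)} = 1 + S$ ($Z{\left(S \right)} = S + 1 = 1 + S$)
$c = 10$
$W{\left(F \right)} = \frac{71}{8}$ ($W{\left(F \right)} = 9 - \frac{\left(F + F\right) \frac{1}{F + F}}{8} = 9 - \frac{2 F \frac{1}{2 F}}{8} = 9 - \frac{1}{8} = \frac{71}{8}$)
$H{\left(m \right)} = 9$ ($H{\left(m \right)} = 10 + \left(1 - 2\right) = 10 - 1 = 9$)
$\left(-116 + W{\left(c \right)}\right) + H{\left(16 \right)} = \left(-116 + \frac{71}{8}\right) + 9 = - \frac{857}{8} + 9 = - \frac{785}{8}$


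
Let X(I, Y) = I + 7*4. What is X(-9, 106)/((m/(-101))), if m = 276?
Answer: -1919/276 ≈ -6.9529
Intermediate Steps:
X(I, Y) = 28 + I (X(I, Y) = I + 28 = 28 + I)
X(-9, 106)/((m/(-101))) = (28 - 9)/((276/(-101))) = 19/(276*(-1/101)) = 19/(-276/101) = -101/276*19 = -1919/276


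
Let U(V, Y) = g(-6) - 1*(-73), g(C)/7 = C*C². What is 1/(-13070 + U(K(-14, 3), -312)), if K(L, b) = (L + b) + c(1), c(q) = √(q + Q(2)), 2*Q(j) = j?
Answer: -1/14509 ≈ -6.8923e-5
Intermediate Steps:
Q(j) = j/2
g(C) = 7*C³ (g(C) = 7*(C*C²) = 7*C³)
c(q) = √(1 + q) (c(q) = √(q + (½)*2) = √(q + 1) = √(1 + q))
K(L, b) = L + b + √2 (K(L, b) = (L + b) + √(1 + 1) = (L + b) + √2 = L + b + √2)
U(V, Y) = -1439 (U(V, Y) = 7*(-6)³ - 1*(-73) = 7*(-216) + 73 = -1512 + 73 = -1439)
1/(-13070 + U(K(-14, 3), -312)) = 1/(-13070 - 1439) = 1/(-14509) = -1/14509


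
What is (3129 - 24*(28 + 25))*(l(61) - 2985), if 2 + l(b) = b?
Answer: -5433582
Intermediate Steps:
l(b) = -2 + b
(3129 - 24*(28 + 25))*(l(61) - 2985) = (3129 - 24*(28 + 25))*((-2 + 61) - 2985) = (3129 - 24*53)*(59 - 2985) = (3129 - 1272)*(-2926) = 1857*(-2926) = -5433582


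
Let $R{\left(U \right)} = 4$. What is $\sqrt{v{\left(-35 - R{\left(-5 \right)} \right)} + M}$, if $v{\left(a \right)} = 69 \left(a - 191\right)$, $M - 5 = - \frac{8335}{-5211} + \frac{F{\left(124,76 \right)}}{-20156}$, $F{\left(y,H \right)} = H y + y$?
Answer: $\frac{i \sqrt{1215339493729223337}}{8752743} \approx 125.95 i$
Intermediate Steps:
$F{\left(y,H \right)} = y + H y$
$M = \frac{160852553}{26258229}$ ($M = 5 + \left(- \frac{8335}{-5211} + \frac{124 \left(1 + 76\right)}{-20156}\right) = 5 + \left(\left(-8335\right) \left(- \frac{1}{5211}\right) + 124 \cdot 77 \left(- \frac{1}{20156}\right)\right) = 5 + \left(\frac{8335}{5211} + 9548 \left(- \frac{1}{20156}\right)\right) = 5 + \left(\frac{8335}{5211} - \frac{2387}{5039}\right) = 5 + \frac{29561408}{26258229} = \frac{160852553}{26258229} \approx 6.1258$)
$v{\left(a \right)} = -13179 + 69 a$ ($v{\left(a \right)} = 69 \left(-191 + a\right) = -13179 + 69 a$)
$\sqrt{v{\left(-35 - R{\left(-5 \right)} \right)} + M} = \sqrt{\left(-13179 + 69 \left(-35 - 4\right)\right) + \frac{160852553}{26258229}} = \sqrt{\left(-13179 + 69 \left(-39\right)\right) + \frac{160852553}{26258229}} = \sqrt{\left(-13179 - 2691\right) + \frac{160852553}{26258229}} = \sqrt{-15870 + \frac{160852553}{26258229}} = \sqrt{- \frac{416557241677}{26258229}} = \frac{i \sqrt{1215339493729223337}}{8752743}$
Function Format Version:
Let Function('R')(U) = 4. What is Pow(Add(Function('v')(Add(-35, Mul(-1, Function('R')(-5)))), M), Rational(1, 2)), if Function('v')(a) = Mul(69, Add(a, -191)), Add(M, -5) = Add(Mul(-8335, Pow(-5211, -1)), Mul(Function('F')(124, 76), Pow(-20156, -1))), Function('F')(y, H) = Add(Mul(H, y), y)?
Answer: Mul(Rational(1, 8752743), I, Pow(1215339493729223337, Rational(1, 2))) ≈ Mul(125.95, I)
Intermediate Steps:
Function('F')(y, H) = Add(y, Mul(H, y))
M = Rational(160852553, 26258229) (M = Add(5, Add(Mul(-8335, Pow(-5211, -1)), Mul(Mul(124, Add(1, 76)), Pow(-20156, -1)))) = Add(5, Add(Mul(-8335, Rational(-1, 5211)), Mul(Mul(124, 77), Rational(-1, 20156)))) = Add(5, Add(Rational(8335, 5211), Mul(9548, Rational(-1, 20156)))) = Add(5, Add(Rational(8335, 5211), Rational(-2387, 5039))) = Add(5, Rational(29561408, 26258229)) = Rational(160852553, 26258229) ≈ 6.1258)
Function('v')(a) = Add(-13179, Mul(69, a)) (Function('v')(a) = Mul(69, Add(-191, a)) = Add(-13179, Mul(69, a)))
Pow(Add(Function('v')(Add(-35, Mul(-1, Function('R')(-5)))), M), Rational(1, 2)) = Pow(Add(Add(-13179, Mul(69, Add(-35, Mul(-1, 4)))), Rational(160852553, 26258229)), Rational(1, 2)) = Pow(Add(Add(-13179, Mul(69, Add(-35, -4))), Rational(160852553, 26258229)), Rational(1, 2)) = Pow(Add(Add(-13179, Mul(69, -39)), Rational(160852553, 26258229)), Rational(1, 2)) = Pow(Add(Add(-13179, -2691), Rational(160852553, 26258229)), Rational(1, 2)) = Pow(Add(-15870, Rational(160852553, 26258229)), Rational(1, 2)) = Pow(Rational(-416557241677, 26258229), Rational(1, 2)) = Mul(Rational(1, 8752743), I, Pow(1215339493729223337, Rational(1, 2)))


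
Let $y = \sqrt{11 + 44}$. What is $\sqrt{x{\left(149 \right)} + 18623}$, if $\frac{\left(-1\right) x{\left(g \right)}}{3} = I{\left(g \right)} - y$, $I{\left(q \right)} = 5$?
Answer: $\sqrt{18608 + 3 \sqrt{55}} \approx 136.49$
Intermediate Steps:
$y = \sqrt{55} \approx 7.4162$
$x{\left(g \right)} = -15 + 3 \sqrt{55}$ ($x{\left(g \right)} = - 3 \left(5 - \sqrt{55}\right) = -15 + 3 \sqrt{55}$)
$\sqrt{x{\left(149 \right)} + 18623} = \sqrt{\left(-15 + 3 \sqrt{55}\right) + 18623} = \sqrt{18608 + 3 \sqrt{55}}$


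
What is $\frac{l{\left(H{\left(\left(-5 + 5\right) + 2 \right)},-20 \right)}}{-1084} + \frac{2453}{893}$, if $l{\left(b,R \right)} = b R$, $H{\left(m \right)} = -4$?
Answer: $\frac{646903}{242003} \approx 2.6731$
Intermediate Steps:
$l{\left(b,R \right)} = R b$
$\frac{l{\left(H{\left(\left(-5 + 5\right) + 2 \right)},-20 \right)}}{-1084} + \frac{2453}{893} = \frac{\left(-20\right) \left(-4\right)}{-1084} + \frac{2453}{893} = 80 \left(- \frac{1}{1084}\right) + 2453 \cdot \frac{1}{893} = - \frac{20}{271} + \frac{2453}{893} = \frac{646903}{242003}$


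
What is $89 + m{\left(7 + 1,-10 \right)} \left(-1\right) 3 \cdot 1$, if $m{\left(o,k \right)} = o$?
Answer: $65$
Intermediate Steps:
$89 + m{\left(7 + 1,-10 \right)} \left(-1\right) 3 \cdot 1 = 89 + \left(7 + 1\right) \left(-1\right) 3 \cdot 1 = 89 + 8 \left(\left(-3\right) 1\right) = 89 + 8 \left(-3\right) = 89 - 24 = 65$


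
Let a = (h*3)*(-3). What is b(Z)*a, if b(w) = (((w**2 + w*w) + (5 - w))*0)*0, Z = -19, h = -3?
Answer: 0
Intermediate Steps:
a = 27 (a = -3*3*(-3) = -9*(-3) = 27)
b(w) = 0 (b(w) = (((w**2 + w**2) + (5 - w))*0)*0 = ((2*w**2 + (5 - w))*0)*0 = ((5 - w + 2*w**2)*0)*0 = 0*0 = 0)
b(Z)*a = 0*27 = 0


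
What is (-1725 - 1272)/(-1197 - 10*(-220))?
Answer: -2997/1003 ≈ -2.9880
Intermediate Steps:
(-1725 - 1272)/(-1197 - 10*(-220)) = -2997/(-1197 + 2200) = -2997/1003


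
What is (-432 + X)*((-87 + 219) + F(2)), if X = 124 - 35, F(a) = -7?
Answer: -42875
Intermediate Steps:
X = 89
(-432 + X)*((-87 + 219) + F(2)) = (-432 + 89)*((-87 + 219) - 7) = -343*(132 - 7) = -343*125 = -42875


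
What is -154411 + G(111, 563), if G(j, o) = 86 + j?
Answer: -154214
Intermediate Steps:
-154411 + G(111, 563) = -154411 + (86 + 111) = -154411 + 197 = -154214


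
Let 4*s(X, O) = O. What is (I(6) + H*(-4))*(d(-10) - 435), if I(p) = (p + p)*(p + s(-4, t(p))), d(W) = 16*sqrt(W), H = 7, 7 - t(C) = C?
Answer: -20445 + 752*I*sqrt(10) ≈ -20445.0 + 2378.0*I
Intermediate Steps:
t(C) = 7 - C
s(X, O) = O/4
I(p) = 2*p*(7/4 + 3*p/4) (I(p) = (p + p)*(p + (7 - p)/4) = (2*p)*(p + (7/4 - p/4)) = (2*p)*(7/4 + 3*p/4) = 2*p*(7/4 + 3*p/4))
(I(6) + H*(-4))*(d(-10) - 435) = ((1/2)*6*(7 + 3*6) + 7*(-4))*(16*sqrt(-10) - 435) = ((1/2)*6*(7 + 18) - 28)*(16*(I*sqrt(10)) - 435) = ((1/2)*6*25 - 28)*(16*I*sqrt(10) - 435) = (75 - 28)*(-435 + 16*I*sqrt(10)) = 47*(-435 + 16*I*sqrt(10)) = -20445 + 752*I*sqrt(10)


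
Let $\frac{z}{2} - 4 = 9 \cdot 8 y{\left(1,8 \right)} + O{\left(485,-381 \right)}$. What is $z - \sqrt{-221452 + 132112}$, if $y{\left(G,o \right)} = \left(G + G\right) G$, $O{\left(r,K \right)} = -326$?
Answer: $-356 - 2 i \sqrt{22335} \approx -356.0 - 298.9 i$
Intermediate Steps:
$y{\left(G,o \right)} = 2 G^{2}$ ($y{\left(G,o \right)} = 2 G G = 2 G^{2}$)
$z = -356$ ($z = 8 + 2 \left(9 \cdot 8 \cdot 2 \cdot 1^{2} - 326\right) = 8 + 2 \left(72 \cdot 2 \cdot 1 - 326\right) = 8 + 2 \left(72 \cdot 2 - 326\right) = 8 + 2 \left(144 - 326\right) = 8 + 2 \left(-182\right) = 8 - 364 = -356$)
$z - \sqrt{-221452 + 132112} = -356 - \sqrt{-221452 + 132112} = -356 - \sqrt{-89340} = -356 - 2 i \sqrt{22335}$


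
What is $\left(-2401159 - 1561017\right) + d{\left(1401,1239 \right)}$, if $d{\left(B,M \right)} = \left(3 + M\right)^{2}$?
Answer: $-2419612$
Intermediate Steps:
$\left(-2401159 - 1561017\right) + d{\left(1401,1239 \right)} = \left(-2401159 - 1561017\right) + \left(3 + 1239\right)^{2} = \left(-2401159 - 1561017\right) + 1242^{2} = -3962176 + 1542564 = -2419612$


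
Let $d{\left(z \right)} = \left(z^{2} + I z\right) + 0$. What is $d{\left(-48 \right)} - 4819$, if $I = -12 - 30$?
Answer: $-499$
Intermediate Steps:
$I = -42$ ($I = -12 - 30 = -42$)
$d{\left(z \right)} = z^{2} - 42 z$ ($d{\left(z \right)} = \left(z^{2} - 42 z\right) + 0 = z^{2} - 42 z$)
$d{\left(-48 \right)} - 4819 = - 48 \left(-42 - 48\right) - 4819 = \left(-48\right) \left(-90\right) - 4819 = 4320 - 4819 = -499$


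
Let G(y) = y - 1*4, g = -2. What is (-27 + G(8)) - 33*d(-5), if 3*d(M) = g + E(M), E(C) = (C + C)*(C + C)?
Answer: -1101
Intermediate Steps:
G(y) = -4 + y (G(y) = y - 4 = -4 + y)
E(C) = 4*C² (E(C) = (2*C)*(2*C) = 4*C²)
d(M) = -⅔ + 4*M²/3 (d(M) = (-2 + 4*M²)/3 = -⅔ + 4*M²/3)
(-27 + G(8)) - 33*d(-5) = (-27 + (-4 + 8)) - 33*(-⅔ + (4/3)*(-5)²) = (-27 + 4) - 33*(-⅔ + (4/3)*25) = -23 - 33*(-⅔ + 100/3) = -23 - 33*98/3 = -23 - 1078 = -1101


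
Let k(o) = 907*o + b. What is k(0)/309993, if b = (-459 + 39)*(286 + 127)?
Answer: -57820/103331 ≈ -0.55956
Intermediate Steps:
b = -173460 (b = -420*413 = -173460)
k(o) = -173460 + 907*o (k(o) = 907*o - 173460 = -173460 + 907*o)
k(0)/309993 = (-173460 + 907*0)/309993 = (-173460 + 0)*(1/309993) = -173460*1/309993 = -57820/103331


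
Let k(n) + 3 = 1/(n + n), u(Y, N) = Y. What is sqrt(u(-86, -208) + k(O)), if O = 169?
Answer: I*sqrt(60162)/26 ≈ 9.4338*I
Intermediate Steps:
k(n) = -3 + 1/(2*n) (k(n) = -3 + 1/(n + n) = -3 + 1/(2*n))
sqrt(u(-86, -208) + k(O)) = sqrt(-86 + (-3 + (1/2)/169)) = sqrt(-86 + (-3 + (1/2)*(1/169))) = sqrt(-86 + (-3 + 1/338)) = sqrt(-86 - 1013/338) = sqrt(-30081/338) = I*sqrt(60162)/26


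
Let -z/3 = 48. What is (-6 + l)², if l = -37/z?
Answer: 683929/20736 ≈ 32.983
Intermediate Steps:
z = -144 (z = -3*48 = -144)
l = 37/144 (l = -37/(-144) = -37*(-1/144) = 37/144 ≈ 0.25694)
(-6 + l)² = (-6 + 37/144)² = (-827/144)² = 683929/20736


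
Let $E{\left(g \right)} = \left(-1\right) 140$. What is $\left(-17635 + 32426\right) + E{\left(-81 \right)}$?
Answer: $14651$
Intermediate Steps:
$E{\left(g \right)} = -140$
$\left(-17635 + 32426\right) + E{\left(-81 \right)} = \left(-17635 + 32426\right) - 140 = 14791 - 140 = 14651$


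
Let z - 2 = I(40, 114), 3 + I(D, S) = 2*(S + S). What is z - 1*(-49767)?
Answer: 50222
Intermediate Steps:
I(D, S) = -3 + 4*S (I(D, S) = -3 + 2*(S + S) = -3 + 2*(2*S) = -3 + 4*S)
z = 455 (z = 2 + (-3 + 4*114) = 2 + (-3 + 456) = 2 + 453 = 455)
z - 1*(-49767) = 455 - 1*(-49767) = 455 + 49767 = 50222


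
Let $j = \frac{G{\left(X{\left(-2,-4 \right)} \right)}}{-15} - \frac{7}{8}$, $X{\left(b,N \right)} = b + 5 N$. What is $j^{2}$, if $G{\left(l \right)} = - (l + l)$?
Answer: $\frac{208849}{14400} \approx 14.503$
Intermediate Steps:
$G{\left(l \right)} = - 2 l$
$j = - \frac{457}{120}$ ($j = \frac{\left(-2\right) \left(-2 + 5 \left(-4\right)\right)}{-15} - \frac{7}{8} = - 2 \left(-2 - 20\right) \left(- \frac{1}{15}\right) - \frac{7}{8} = \left(-2\right) \left(-22\right) \left(- \frac{1}{15}\right) - \frac{7}{8} = 44 \left(- \frac{1}{15}\right) - \frac{7}{8} = - \frac{44}{15} - \frac{7}{8} = - \frac{457}{120} \approx -3.8083$)
$j^{2} = \left(- \frac{457}{120}\right)^{2} = \frac{208849}{14400}$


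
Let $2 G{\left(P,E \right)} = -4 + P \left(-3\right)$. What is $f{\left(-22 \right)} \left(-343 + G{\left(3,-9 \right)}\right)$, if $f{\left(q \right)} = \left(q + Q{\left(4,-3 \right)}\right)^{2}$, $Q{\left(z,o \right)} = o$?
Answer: $- \frac{436875}{2} \approx -2.1844 \cdot 10^{5}$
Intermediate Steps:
$G{\left(P,E \right)} = -2 - \frac{3 P}{2}$ ($G{\left(P,E \right)} = \frac{-4 + P \left(-3\right)}{2} = \frac{-4 - 3 P}{2} = -2 - \frac{3 P}{2}$)
$f{\left(q \right)} = \left(-3 + q\right)^{2}$ ($f{\left(q \right)} = \left(q - 3\right)^{2} = \left(-3 + q\right)^{2}$)
$f{\left(-22 \right)} \left(-343 + G{\left(3,-9 \right)}\right) = \left(-3 - 22\right)^{2} \left(-343 - \frac{13}{2}\right) = \left(-25\right)^{2} \left(-343 - \frac{13}{2}\right) = 625 \left(-343 - \frac{13}{2}\right) = 625 \left(- \frac{699}{2}\right) = - \frac{436875}{2}$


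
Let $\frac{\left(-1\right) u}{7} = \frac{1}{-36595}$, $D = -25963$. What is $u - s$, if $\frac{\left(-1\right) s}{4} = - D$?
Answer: $\frac{3800463947}{36595} \approx 1.0385 \cdot 10^{5}$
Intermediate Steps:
$u = \frac{7}{36595}$ ($u = - \frac{7}{-36595} = \left(-7\right) \left(- \frac{1}{36595}\right) = \frac{7}{36595} \approx 0.00019128$)
$s = -103852$ ($s = - 4 \left(\left(-1\right) \left(-25963\right)\right) = \left(-4\right) 25963 = -103852$)
$u - s = \frac{7}{36595} - -103852 = \frac{7}{36595} + 103852 = \frac{3800463947}{36595}$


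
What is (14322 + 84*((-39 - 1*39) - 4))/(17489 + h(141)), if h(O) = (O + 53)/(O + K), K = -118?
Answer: 56994/134147 ≈ 0.42486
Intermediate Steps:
h(O) = (53 + O)/(-118 + O) (h(O) = (O + 53)/(O - 118) = (53 + O)/(-118 + O))
(14322 + 84*((-39 - 1*39) - 4))/(17489 + h(141)) = (14322 + 84*((-39 - 1*39) - 4))/(17489 + (53 + 141)/(-118 + 141)) = (14322 + 84*((-39 - 39) - 4))/(17489 + 194/23) = (14322 + 84*(-78 - 4))/(17489 + (1/23)*194) = (14322 + 84*(-82))/(17489 + 194/23) = (14322 - 6888)/(402441/23) = 7434*(23/402441) = 56994/134147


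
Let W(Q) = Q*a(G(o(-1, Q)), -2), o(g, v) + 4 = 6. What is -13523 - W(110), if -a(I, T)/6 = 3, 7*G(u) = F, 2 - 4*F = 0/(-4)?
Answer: -11543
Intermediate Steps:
o(g, v) = 2 (o(g, v) = -4 + 6 = 2)
F = ½ (F = ½ - 0/(-4) = ½ - 0*(-1)/4 = ½ - ¼*0 = ½ + 0 = ½ ≈ 0.50000)
G(u) = 1/14 (G(u) = (⅐)*(½) = 1/14)
a(I, T) = -18 (a(I, T) = -6*3 = -18)
W(Q) = -18*Q (W(Q) = Q*(-18) = -18*Q)
-13523 - W(110) = -13523 - (-18)*110 = -13523 - 1*(-1980) = -13523 + 1980 = -11543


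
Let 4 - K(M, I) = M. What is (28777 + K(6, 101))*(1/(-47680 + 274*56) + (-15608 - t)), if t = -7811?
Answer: -7254862143575/32336 ≈ -2.2436e+8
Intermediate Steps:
K(M, I) = 4 - M
(28777 + K(6, 101))*(1/(-47680 + 274*56) + (-15608 - t)) = (28777 + (4 - 1*6))*(1/(-47680 + 274*56) + (-15608 - 1*(-7811))) = (28777 + (4 - 6))*(1/(-47680 + 15344) + (-15608 + 7811)) = (28777 - 2)*(1/(-32336) - 7797) = 28775*(-1/32336 - 7797) = 28775*(-252123793/32336) = -7254862143575/32336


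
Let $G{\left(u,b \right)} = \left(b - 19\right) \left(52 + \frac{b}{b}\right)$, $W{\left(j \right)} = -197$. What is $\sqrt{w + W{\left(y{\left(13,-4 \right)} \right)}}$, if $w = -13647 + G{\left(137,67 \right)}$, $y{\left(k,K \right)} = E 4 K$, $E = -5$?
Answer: $10 i \sqrt{113} \approx 106.3 i$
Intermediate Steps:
$y{\left(k,K \right)} = - 20 K$ ($y{\left(k,K \right)} = \left(-5\right) 4 K = - 20 K$)
$G{\left(u,b \right)} = -1007 + 53 b$ ($G{\left(u,b \right)} = \left(-19 + b\right) \left(52 + 1\right) = \left(-19 + b\right) 53 = -1007 + 53 b$)
$w = -11103$ ($w = -13647 + \left(-1007 + 53 \cdot 67\right) = -13647 + \left(-1007 + 3551\right) = -13647 + 2544 = -11103$)
$\sqrt{w + W{\left(y{\left(13,-4 \right)} \right)}} = \sqrt{-11103 - 197} = \sqrt{-11300} = 10 i \sqrt{113}$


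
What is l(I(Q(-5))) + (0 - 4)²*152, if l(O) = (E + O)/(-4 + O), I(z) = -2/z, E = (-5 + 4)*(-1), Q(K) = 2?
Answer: 2432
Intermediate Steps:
E = 1 (E = -1*(-1) = 1)
l(O) = (1 + O)/(-4 + O)
l(I(Q(-5))) + (0 - 4)²*152 = (1 - 2/2)/(-4 - 2/2) + (0 - 4)²*152 = (1 - 2*½)/(-4 - 2*½) + (-4)²*152 = (1 - 1)/(-4 - 1) + 16*152 = 0/(-5) + 2432 = -⅕*0 + 2432 = 0 + 2432 = 2432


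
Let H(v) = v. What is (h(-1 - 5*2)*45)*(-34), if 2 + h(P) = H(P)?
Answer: 19890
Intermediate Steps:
h(P) = -2 + P
(h(-1 - 5*2)*45)*(-34) = ((-2 + (-1 - 5*2))*45)*(-34) = ((-2 + (-1 - 10))*45)*(-34) = ((-2 - 11)*45)*(-34) = -13*45*(-34) = -585*(-34) = 19890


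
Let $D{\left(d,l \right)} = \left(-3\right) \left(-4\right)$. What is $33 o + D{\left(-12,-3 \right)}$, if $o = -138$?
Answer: $-4542$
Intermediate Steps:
$D{\left(d,l \right)} = 12$
$33 o + D{\left(-12,-3 \right)} = 33 \left(-138\right) + 12 = -4554 + 12 = -4542$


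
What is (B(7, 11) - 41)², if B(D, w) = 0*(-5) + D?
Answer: 1156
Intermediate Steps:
B(D, w) = D (B(D, w) = 0 + D = D)
(B(7, 11) - 41)² = (7 - 41)² = (-34)² = 1156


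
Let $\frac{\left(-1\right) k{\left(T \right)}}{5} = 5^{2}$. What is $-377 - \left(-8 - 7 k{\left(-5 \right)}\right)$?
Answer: $-1244$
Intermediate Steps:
$k{\left(T \right)} = -125$ ($k{\left(T \right)} = - 5 \cdot 5^{2} = \left(-5\right) 25 = -125$)
$-377 - \left(-8 - 7 k{\left(-5 \right)}\right) = -377 - \left(-8 - -875\right) = -377 - \left(-8 + 875\right) = -377 - 867 = -1244$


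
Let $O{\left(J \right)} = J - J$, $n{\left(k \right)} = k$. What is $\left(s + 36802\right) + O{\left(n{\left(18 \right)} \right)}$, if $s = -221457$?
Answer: $-184655$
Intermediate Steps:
$O{\left(J \right)} = 0$
$\left(s + 36802\right) + O{\left(n{\left(18 \right)} \right)} = \left(-221457 + 36802\right) + 0 = -184655 + 0 = -184655$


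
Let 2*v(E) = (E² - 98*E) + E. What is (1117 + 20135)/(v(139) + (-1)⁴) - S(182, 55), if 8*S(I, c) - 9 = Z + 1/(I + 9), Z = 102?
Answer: -1839799/278860 ≈ -6.5976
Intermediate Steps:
v(E) = E²/2 - 97*E/2 (v(E) = ((E² - 98*E) + E)/2 = (E² - 97*E)/2 = E²/2 - 97*E/2)
S(I, c) = 111/8 + 1/(8*(9 + I)) (S(I, c) = 9/8 + (102 + 1/(I + 9))/8 = 9/8 + (102 + 1/(9 + I))/8 = 9/8 + (51/4 + 1/(8*(9 + I))) = 111/8 + 1/(8*(9 + I)))
(1117 + 20135)/(v(139) + (-1)⁴) - S(182, 55) = (1117 + 20135)/((½)*139*(-97 + 139) + (-1)⁴) - (1000 + 111*182)/(8*(9 + 182)) = 21252/((½)*139*42 + 1) - (1000 + 20202)/(8*191) = 21252/(2919 + 1) - 21202/(8*191) = 21252/2920 - 1*10601/764 = 21252*(1/2920) - 10601/764 = 5313/730 - 10601/764 = -1839799/278860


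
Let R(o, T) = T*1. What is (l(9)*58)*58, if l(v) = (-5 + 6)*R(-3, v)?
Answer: 30276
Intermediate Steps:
R(o, T) = T
l(v) = v (l(v) = (-5 + 6)*v = 1*v = v)
(l(9)*58)*58 = (9*58)*58 = 522*58 = 30276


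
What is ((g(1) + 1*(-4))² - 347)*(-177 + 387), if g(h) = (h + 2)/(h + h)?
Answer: -143115/2 ≈ -71558.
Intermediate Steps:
g(h) = (2 + h)/(2*h) (g(h) = (2 + h)/((2*h)) = (2 + h)*(1/(2*h)) = (2 + h)/(2*h))
((g(1) + 1*(-4))² - 347)*(-177 + 387) = (((½)*(2 + 1)/1 + 1*(-4))² - 347)*(-177 + 387) = (((½)*1*3 - 4)² - 347)*210 = ((3/2 - 4)² - 347)*210 = ((-5/2)² - 347)*210 = (25/4 - 347)*210 = -1363/4*210 = -143115/2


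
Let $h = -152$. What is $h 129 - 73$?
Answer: $-19681$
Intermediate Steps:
$h 129 - 73 = \left(-152\right) 129 - 73 = -19608 - 73 = -19681$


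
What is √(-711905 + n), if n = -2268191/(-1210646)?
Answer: I*√1043410596937585594/1210646 ≈ 843.74*I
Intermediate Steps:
n = 2268191/1210646 (n = -2268191*(-1/1210646) = 2268191/1210646 ≈ 1.8735)
√(-711905 + n) = √(-711905 + 2268191/1210646) = √(-861862672439/1210646) = I*√1043410596937585594/1210646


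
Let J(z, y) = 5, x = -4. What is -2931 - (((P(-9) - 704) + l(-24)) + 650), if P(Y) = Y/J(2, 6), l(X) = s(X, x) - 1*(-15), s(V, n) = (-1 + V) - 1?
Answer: -14321/5 ≈ -2864.2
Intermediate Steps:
s(V, n) = -2 + V
l(X) = 13 + X (l(X) = (-2 + X) - 1*(-15) = (-2 + X) + 15 = 13 + X)
P(Y) = Y/5
-2931 - (((P(-9) - 704) + l(-24)) + 650) = -2931 - ((((1/5)*(-9) - 704) + (13 - 24)) + 650) = -2931 - (((-9/5 - 704) - 11) + 650) = -2931 - ((-3529/5 - 11) + 650) = -2931 - (-3584/5 + 650) = -2931 - 1*(-334/5) = -2931 + 334/5 = -14321/5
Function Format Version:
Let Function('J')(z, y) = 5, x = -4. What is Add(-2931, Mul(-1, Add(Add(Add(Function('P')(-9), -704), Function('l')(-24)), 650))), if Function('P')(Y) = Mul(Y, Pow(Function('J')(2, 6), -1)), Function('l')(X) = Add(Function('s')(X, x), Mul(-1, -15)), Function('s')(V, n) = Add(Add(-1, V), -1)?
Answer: Rational(-14321, 5) ≈ -2864.2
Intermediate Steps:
Function('s')(V, n) = Add(-2, V)
Function('l')(X) = Add(13, X) (Function('l')(X) = Add(Add(-2, X), Mul(-1, -15)) = Add(Add(-2, X), 15) = Add(13, X))
Function('P')(Y) = Mul(Rational(1, 5), Y) (Function('P')(Y) = Mul(Y, Pow(5, -1)) = Mul(Y, Rational(1, 5)) = Mul(Rational(1, 5), Y))
Add(-2931, Mul(-1, Add(Add(Add(Function('P')(-9), -704), Function('l')(-24)), 650))) = Add(-2931, Mul(-1, Add(Add(Add(Mul(Rational(1, 5), -9), -704), Add(13, -24)), 650))) = Add(-2931, Mul(-1, Add(Add(Add(Rational(-9, 5), -704), -11), 650))) = Add(-2931, Mul(-1, Add(Add(Rational(-3529, 5), -11), 650))) = Add(-2931, Mul(-1, Add(Rational(-3584, 5), 650))) = Add(-2931, Mul(-1, Rational(-334, 5))) = Add(-2931, Rational(334, 5)) = Rational(-14321, 5)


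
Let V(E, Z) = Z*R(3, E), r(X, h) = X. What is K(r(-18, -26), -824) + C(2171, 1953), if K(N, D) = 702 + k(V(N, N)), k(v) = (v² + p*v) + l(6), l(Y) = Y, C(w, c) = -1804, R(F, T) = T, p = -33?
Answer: 93188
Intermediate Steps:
V(E, Z) = E*Z (V(E, Z) = Z*E = E*Z)
k(v) = 6 + v² - 33*v (k(v) = (v² - 33*v) + 6 = 6 + v² - 33*v)
K(N, D) = 708 + N⁴ - 33*N² (K(N, D) = 702 + (6 + (N*N)² - 33*N*N) = 702 + (6 + (N²)² - 33*N²) = 702 + (6 + N⁴ - 33*N²) = 708 + N⁴ - 33*N²)
K(r(-18, -26), -824) + C(2171, 1953) = (708 + (-18)⁴ - 33*(-18)²) - 1804 = (708 + 104976 - 33*324) - 1804 = (708 + 104976 - 10692) - 1804 = 94992 - 1804 = 93188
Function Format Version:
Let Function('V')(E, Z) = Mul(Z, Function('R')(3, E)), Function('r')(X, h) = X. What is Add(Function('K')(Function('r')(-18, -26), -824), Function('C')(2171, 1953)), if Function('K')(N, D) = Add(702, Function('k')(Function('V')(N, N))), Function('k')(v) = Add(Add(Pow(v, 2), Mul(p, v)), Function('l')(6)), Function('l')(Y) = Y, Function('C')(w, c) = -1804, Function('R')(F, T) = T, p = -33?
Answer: 93188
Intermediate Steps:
Function('V')(E, Z) = Mul(E, Z) (Function('V')(E, Z) = Mul(Z, E) = Mul(E, Z))
Function('k')(v) = Add(6, Pow(v, 2), Mul(-33, v)) (Function('k')(v) = Add(Add(Pow(v, 2), Mul(-33, v)), 6) = Add(6, Pow(v, 2), Mul(-33, v)))
Function('K')(N, D) = Add(708, Pow(N, 4), Mul(-33, Pow(N, 2))) (Function('K')(N, D) = Add(702, Add(6, Pow(Mul(N, N), 2), Mul(-33, Mul(N, N)))) = Add(702, Add(6, Pow(Pow(N, 2), 2), Mul(-33, Pow(N, 2)))) = Add(702, Add(6, Pow(N, 4), Mul(-33, Pow(N, 2)))) = Add(708, Pow(N, 4), Mul(-33, Pow(N, 2))))
Add(Function('K')(Function('r')(-18, -26), -824), Function('C')(2171, 1953)) = Add(Add(708, Pow(-18, 4), Mul(-33, Pow(-18, 2))), -1804) = Add(Add(708, 104976, Mul(-33, 324)), -1804) = Add(Add(708, 104976, -10692), -1804) = Add(94992, -1804) = 93188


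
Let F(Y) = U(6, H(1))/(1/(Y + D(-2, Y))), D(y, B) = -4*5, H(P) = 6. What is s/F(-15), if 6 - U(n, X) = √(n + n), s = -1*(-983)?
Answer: -983/140 - 983*√3/420 ≈ -11.075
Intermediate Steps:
s = 983
U(n, X) = 6 - √2*√n (U(n, X) = 6 - √(n + n) = 6 - √(2*n) = 6 - √2*√n)
D(y, B) = -20
F(Y) = (-20 + Y)*(6 - 2*√3) (F(Y) = (6 - √2*√6)/(1/(Y - 20)) = (6 - 2*√3)/(1/(-20 + Y)) = (6 - 2*√3)*(-20 + Y) = (-20 + Y)*(6 - 2*√3))
s/F(-15) = 983/((2*(-20 - 15)*(3 - √3))) = 983/((2*(-35)*(3 - √3))) = 983/(-210 + 70*√3)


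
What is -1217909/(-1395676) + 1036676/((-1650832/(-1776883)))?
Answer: 80340928848605753/72000831326 ≈ 1.1158e+6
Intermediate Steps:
-1217909/(-1395676) + 1036676/((-1650832/(-1776883))) = -1217909*(-1/1395676) + 1036676/((-1650832*(-1/1776883))) = 1217909/1395676 + 1036676/(1650832/1776883) = 1217909/1395676 + 1036676*(1776883/1650832) = 1217909/1395676 + 460512990227/412708 = 80340928848605753/72000831326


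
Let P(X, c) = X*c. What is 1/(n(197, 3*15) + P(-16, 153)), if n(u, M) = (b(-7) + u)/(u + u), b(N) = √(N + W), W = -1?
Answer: -379940110/929903419233 - 788*I*√2/929903419233 ≈ -0.00040858 - 1.1984e-9*I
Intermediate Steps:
b(N) = √(-1 + N) (b(N) = √(N - 1) = √(-1 + N))
n(u, M) = (u + 2*I*√2)/(2*u) (n(u, M) = (√(-1 - 7) + u)/(u + u) = (√(-8) + u)/((2*u)) = (2*I*√2 + u)*(1/(2*u)) = (u + 2*I*√2)*(1/(2*u)) = (u + 2*I*√2)/(2*u))
1/(n(197, 3*15) + P(-16, 153)) = 1/(((½)*197 + I*√2)/197 - 16*153) = 1/((197/2 + I*√2)/197 - 2448) = 1/((½ + I*√2/197) - 2448) = 1/(-4895/2 + I*√2/197)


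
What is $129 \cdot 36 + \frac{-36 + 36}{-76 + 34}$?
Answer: $4644$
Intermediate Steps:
$129 \cdot 36 + \frac{-36 + 36}{-76 + 34} = 4644 + \frac{0}{-42} = 4644 + 0 \left(- \frac{1}{42}\right) = 4644 + 0 = 4644$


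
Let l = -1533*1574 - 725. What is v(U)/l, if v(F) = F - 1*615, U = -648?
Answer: 1263/2413667 ≈ 0.00052327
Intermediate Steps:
l = -2413667 (l = -2412942 - 725 = -2413667)
v(F) = -615 + F (v(F) = F - 615 = -615 + F)
v(U)/l = (-615 - 648)/(-2413667) = -1263*(-1/2413667) = 1263/2413667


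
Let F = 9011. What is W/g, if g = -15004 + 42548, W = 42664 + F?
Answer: 51675/27544 ≈ 1.8761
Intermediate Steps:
W = 51675 (W = 42664 + 9011 = 51675)
g = 27544
W/g = 51675/27544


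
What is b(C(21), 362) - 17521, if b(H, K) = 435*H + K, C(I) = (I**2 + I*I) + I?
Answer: 375646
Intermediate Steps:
C(I) = I + 2*I**2 (C(I) = (I**2 + I**2) + I = 2*I**2 + I = I + 2*I**2)
b(H, K) = K + 435*H
b(C(21), 362) - 17521 = (362 + 435*(21*(1 + 2*21))) - 17521 = (362 + 435*(21*(1 + 42))) - 17521 = (362 + 435*(21*43)) - 17521 = (362 + 435*903) - 17521 = (362 + 392805) - 17521 = 393167 - 17521 = 375646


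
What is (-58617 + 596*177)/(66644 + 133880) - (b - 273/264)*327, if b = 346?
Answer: -497636321559/4411528 ≈ -1.1280e+5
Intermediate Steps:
(-58617 + 596*177)/(66644 + 133880) - (b - 273/264)*327 = (-58617 + 596*177)/(66644 + 133880) - (346 - 273/264)*327 = (-58617 + 105492)/200524 - (346 - 273*1/264)*327 = 46875*(1/200524) - (346 - 91/88)*327 = 46875/200524 - 30357*327/88 = 46875/200524 - 1*9926739/88 = 46875/200524 - 9926739/88 = -497636321559/4411528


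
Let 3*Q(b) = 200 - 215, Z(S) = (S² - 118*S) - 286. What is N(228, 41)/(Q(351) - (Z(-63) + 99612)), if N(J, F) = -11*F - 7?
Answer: 229/55367 ≈ 0.0041360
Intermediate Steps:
N(J, F) = -7 - 11*F
Z(S) = -286 + S² - 118*S
Q(b) = -5 (Q(b) = (200 - 215)/3 = (⅓)*(-15) = -5)
N(228, 41)/(Q(351) - (Z(-63) + 99612)) = (-7 - 11*41)/(-5 - ((-286 + (-63)² - 118*(-63)) + 99612)) = (-7 - 451)/(-5 - ((-286 + 3969 + 7434) + 99612)) = -458/(-5 - (11117 + 99612)) = -458/(-5 - 1*110729) = -458/(-5 - 110729) = -458/(-110734) = -458*(-1/110734) = 229/55367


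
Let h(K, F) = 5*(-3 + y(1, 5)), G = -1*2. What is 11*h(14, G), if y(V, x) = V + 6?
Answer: 220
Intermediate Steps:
y(V, x) = 6 + V
G = -2
h(K, F) = 20 (h(K, F) = 5*(-3 + (6 + 1)) = 5*(-3 + 7) = 5*4 = 20)
11*h(14, G) = 11*20 = 220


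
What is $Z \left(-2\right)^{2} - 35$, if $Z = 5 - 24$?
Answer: $-111$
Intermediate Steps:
$Z = -19$
$Z \left(-2\right)^{2} - 35 = - 19 \left(-2\right)^{2} - 35 = \left(-19\right) 4 - 35 = -76 - 35 = -111$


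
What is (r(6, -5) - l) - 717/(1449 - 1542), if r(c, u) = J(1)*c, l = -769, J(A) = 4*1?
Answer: 24822/31 ≈ 800.71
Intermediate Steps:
J(A) = 4
r(c, u) = 4*c
(r(6, -5) - l) - 717/(1449 - 1542) = (4*6 - 1*(-769)) - 717/(1449 - 1542) = (24 + 769) - 717/(-93) = 793 - 717*(-1/93) = 793 + 239/31 = 24822/31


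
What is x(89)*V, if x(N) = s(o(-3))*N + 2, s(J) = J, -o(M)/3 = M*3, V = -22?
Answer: -52910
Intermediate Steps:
o(M) = -9*M (o(M) = -3*M*3 = -9*M)
x(N) = 2 + 27*N (x(N) = (-9*(-3))*N + 2 = 27*N + 2 = 2 + 27*N)
x(89)*V = (2 + 27*89)*(-22) = (2 + 2403)*(-22) = 2405*(-22) = -52910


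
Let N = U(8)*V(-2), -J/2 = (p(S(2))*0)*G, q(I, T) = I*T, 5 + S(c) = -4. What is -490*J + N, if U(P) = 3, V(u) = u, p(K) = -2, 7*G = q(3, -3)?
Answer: -6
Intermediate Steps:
S(c) = -9 (S(c) = -5 - 4 = -9)
G = -9/7 (G = (3*(-3))/7 = (1/7)*(-9) = -9/7 ≈ -1.2857)
J = 0 (J = -2*(-2*0)*(-9)/7 = -0*(-9)/7 = -2*0 = 0)
N = -6 (N = 3*(-2) = -6)
-490*J + N = -490*0 - 6 = 0 - 6 = -6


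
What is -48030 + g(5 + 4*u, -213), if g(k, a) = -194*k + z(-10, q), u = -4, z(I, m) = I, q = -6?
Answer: -45906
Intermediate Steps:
g(k, a) = -10 - 194*k (g(k, a) = -194*k - 10 = -10 - 194*k)
-48030 + g(5 + 4*u, -213) = -48030 + (-10 - 194*(5 + 4*(-4))) = -48030 + (-10 - 194*(5 - 16)) = -48030 + (-10 - 194*(-11)) = -48030 + (-10 + 2134) = -48030 + 2124 = -45906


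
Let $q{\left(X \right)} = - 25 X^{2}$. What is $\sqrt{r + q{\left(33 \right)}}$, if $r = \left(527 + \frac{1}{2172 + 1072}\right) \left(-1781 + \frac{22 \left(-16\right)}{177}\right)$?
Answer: $\frac{i \sqrt{8854612978724543}}{95698} \approx 983.29 i$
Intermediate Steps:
$r = - \frac{179842494307}{191396}$ ($r = \left(527 + \frac{1}{3244}\right) \left(-1781 - \frac{352}{177}\right) = \frac{1709589}{3244} \left(- \frac{315589}{177}\right) = - \frac{179842494307}{191396} \approx -9.3964 \cdot 10^{5}$)
$\sqrt{r + q{\left(33 \right)}} = \sqrt{- \frac{179842494307}{191396} - 25 \cdot 33^{2}} = \sqrt{- \frac{179842494307}{191396} - 27225} = \sqrt{- \frac{185053250407}{191396}} = \frac{i \sqrt{8854612978724543}}{95698}$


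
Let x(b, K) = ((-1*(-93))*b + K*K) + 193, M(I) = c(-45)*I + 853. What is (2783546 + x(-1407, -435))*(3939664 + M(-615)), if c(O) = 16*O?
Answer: 12457882228821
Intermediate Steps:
M(I) = 853 - 720*I (M(I) = (16*(-45))*I + 853 = -720*I + 853 = 853 - 720*I)
x(b, K) = 193 + K² + 93*b (x(b, K) = (93*b + K²) + 193 = (K² + 93*b) + 193 = 193 + K² + 93*b)
(2783546 + x(-1407, -435))*(3939664 + M(-615)) = (2783546 + (193 + (-435)² + 93*(-1407)))*(3939664 + (853 - 720*(-615))) = (2783546 + (193 + 189225 - 130851))*(3939664 + (853 + 442800)) = (2783546 + 58567)*(3939664 + 443653) = 2842113*4383317 = 12457882228821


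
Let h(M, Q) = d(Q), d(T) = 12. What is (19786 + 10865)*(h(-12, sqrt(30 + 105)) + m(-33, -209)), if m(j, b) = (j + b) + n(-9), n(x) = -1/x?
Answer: -21138973/3 ≈ -7.0463e+6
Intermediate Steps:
h(M, Q) = 12
m(j, b) = 1/9 + b + j (m(j, b) = (j + b) - 1/(-9) = (b + j) - 1*(-1/9) = (b + j) + 1/9 = 1/9 + b + j)
(19786 + 10865)*(h(-12, sqrt(30 + 105)) + m(-33, -209)) = (19786 + 10865)*(12 + (1/9 - 209 - 33)) = 30651*(12 - 2177/9) = 30651*(-2069/9) = -21138973/3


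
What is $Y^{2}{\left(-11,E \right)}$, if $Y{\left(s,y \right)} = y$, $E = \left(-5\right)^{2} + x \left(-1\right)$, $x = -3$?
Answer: $784$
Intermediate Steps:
$E = 28$ ($E = \left(-5\right)^{2} - -3 = 25 + 3 = 28$)
$Y^{2}{\left(-11,E \right)} = 28^{2} = 784$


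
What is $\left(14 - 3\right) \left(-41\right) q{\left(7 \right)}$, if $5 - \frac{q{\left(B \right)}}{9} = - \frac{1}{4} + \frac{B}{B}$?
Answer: $- \frac{69003}{4} \approx -17251.0$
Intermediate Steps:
$q{\left(B \right)} = \frac{153}{4}$ ($q{\left(B \right)} = 45 - 9 \left(- \frac{1}{4} + \frac{B}{B}\right) = 45 - 9 \left(\left(-1\right) \frac{1}{4} + 1\right) = 45 - 9 \left(- \frac{1}{4} + 1\right) = 45 - \frac{27}{4} = \frac{153}{4}$)
$\left(14 - 3\right) \left(-41\right) q{\left(7 \right)} = \left(14 - 3\right) \left(-41\right) \frac{153}{4} = 11 \left(-41\right) \frac{153}{4} = \left(-451\right) \frac{153}{4} = - \frac{69003}{4}$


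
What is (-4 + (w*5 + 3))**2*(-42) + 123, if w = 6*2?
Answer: -146079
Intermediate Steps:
w = 12
(-4 + (w*5 + 3))**2*(-42) + 123 = (-4 + (12*5 + 3))**2*(-42) + 123 = (-4 + (60 + 3))**2*(-42) + 123 = (-4 + 63)**2*(-42) + 123 = 59**2*(-42) + 123 = 3481*(-42) + 123 = -146202 + 123 = -146079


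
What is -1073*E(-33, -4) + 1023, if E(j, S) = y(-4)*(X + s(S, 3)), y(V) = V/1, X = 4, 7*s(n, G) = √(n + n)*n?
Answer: 18191 - 34336*I*√2/7 ≈ 18191.0 - 6936.9*I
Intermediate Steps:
s(n, G) = √2*n^(3/2)/7 (s(n, G) = (√(n + n)*n)/7 = (√(2*n)*n)/7 = ((√2*√n)*n)/7 = (√2*n^(3/2))/7 = √2*n^(3/2)/7)
y(V) = V (y(V) = V*1 = V)
E(j, S) = -16 - 4*√2*S^(3/2)/7 (E(j, S) = -4*(4 + √2*S^(3/2)/7) = -16 - 4*√2*S^(3/2)/7)
-1073*E(-33, -4) + 1023 = -1073*(-16 - 4*√2*(-4)^(3/2)/7) + 1023 = -1073*(-16 - 4*√2*(-8*I)/7) + 1023 = -1073*(-16 + 32*I*√2/7) + 1023 = (17168 - 34336*I*√2/7) + 1023 = 18191 - 34336*I*√2/7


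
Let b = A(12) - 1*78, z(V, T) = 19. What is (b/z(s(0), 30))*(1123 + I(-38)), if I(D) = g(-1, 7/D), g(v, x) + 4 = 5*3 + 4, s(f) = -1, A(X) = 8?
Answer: -79660/19 ≈ -4192.6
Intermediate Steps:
g(v, x) = 15 (g(v, x) = -4 + (5*3 + 4) = -4 + (15 + 4) = -4 + 19 = 15)
I(D) = 15
b = -70 (b = 8 - 1*78 = 8 - 78 = -70)
(b/z(s(0), 30))*(1123 + I(-38)) = (-70/19)*(1123 + 15) = -70*1/19*1138 = -70/19*1138 = -79660/19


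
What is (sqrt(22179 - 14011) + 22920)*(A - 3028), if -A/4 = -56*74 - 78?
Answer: 317671200 + 27720*sqrt(2042) ≈ 3.1892e+8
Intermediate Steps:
A = 16888 (A = -4*(-56*74 - 78) = -4*(-4144 - 78) = -4*(-4222) = 16888)
(sqrt(22179 - 14011) + 22920)*(A - 3028) = (sqrt(22179 - 14011) + 22920)*(16888 - 3028) = (sqrt(8168) + 22920)*13860 = (2*sqrt(2042) + 22920)*13860 = (22920 + 2*sqrt(2042))*13860 = 317671200 + 27720*sqrt(2042)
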